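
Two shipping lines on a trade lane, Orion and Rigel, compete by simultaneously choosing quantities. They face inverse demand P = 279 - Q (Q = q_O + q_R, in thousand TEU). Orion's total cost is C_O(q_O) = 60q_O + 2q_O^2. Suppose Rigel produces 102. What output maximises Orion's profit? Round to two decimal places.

With the rival's output fixed at 102, Orion's profit is π_O = (279 - 102 - q_O)q_O - (60q_O + 2q_O²) = (177 - q_O)q_O - (60q_O + 2q_O²).
∂π_O/∂q_O = 117 - 6q_O = 0, so q_O = 39/2.

19.50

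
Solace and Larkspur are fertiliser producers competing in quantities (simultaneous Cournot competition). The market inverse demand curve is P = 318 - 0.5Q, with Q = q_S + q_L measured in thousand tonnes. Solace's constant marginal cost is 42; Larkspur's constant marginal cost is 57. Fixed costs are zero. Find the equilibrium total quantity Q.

Solace's profit: π_S = (318 - 0.5Q)q_S - (42q_S). Setting ∂π_S/∂q_S = 0: 276 - q_S - (1/2)(q_L) = 0.
Larkspur's first-order condition: 261 - q_L - (1/2)(q_S) = 0.
So q_S = (276 - (1/2)q_L) and q_L = (261 - (1/2)q_S).
Substituting one into the other gives q_S = 194 and q_L = 164.
Total output Q = 194 + 164 = 358.

358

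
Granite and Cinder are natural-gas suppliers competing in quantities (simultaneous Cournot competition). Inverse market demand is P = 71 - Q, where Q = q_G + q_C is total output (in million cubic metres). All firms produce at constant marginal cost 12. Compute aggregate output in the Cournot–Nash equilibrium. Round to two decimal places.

39.33

Each firm earns π_i = (71 - Q)q_i - 12q_i.
First-order condition (treating rivals' output as given): 59 - 2q_i - q_j = 0.
By symmetry each firm produces the same amount; substituting q_j = q_i yields q_i = 59/3.
Total output Q = 59/3 + 59/3 = 118/3.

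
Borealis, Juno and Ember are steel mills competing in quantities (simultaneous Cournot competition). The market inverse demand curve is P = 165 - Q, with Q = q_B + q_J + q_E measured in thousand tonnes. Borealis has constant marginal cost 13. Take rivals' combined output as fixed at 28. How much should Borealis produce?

62

With rivals' combined output fixed at 28, Borealis's profit is π_B = (165 - 28 - q_B)q_B - (13q_B) = (137 - q_B)q_B - (13q_B).
∂π_B/∂q_B = 124 - 2q_B = 0, so q_B = 62.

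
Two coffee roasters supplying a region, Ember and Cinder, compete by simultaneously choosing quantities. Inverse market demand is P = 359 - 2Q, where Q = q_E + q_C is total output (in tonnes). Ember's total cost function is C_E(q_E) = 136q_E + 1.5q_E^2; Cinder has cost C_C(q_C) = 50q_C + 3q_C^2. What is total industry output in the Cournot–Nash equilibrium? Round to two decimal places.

Ember's profit: π_E = (359 - 2Q)q_E - (136q_E + (3/2)q_E²). Setting ∂π_E/∂q_E = 0: 223 - 7q_E - 2(q_C) = 0.
Cinder's first-order condition: 309 - 10q_C - 2(q_E) = 0.
So q_E = (223 - 2q_C)/7 and q_C = (309 - 2q_E)/10.
Substituting one into the other gives q_E = 806/33 and q_C = 1717/66.
Total output Q = 806/33 + 1717/66 = 50.4394.

50.44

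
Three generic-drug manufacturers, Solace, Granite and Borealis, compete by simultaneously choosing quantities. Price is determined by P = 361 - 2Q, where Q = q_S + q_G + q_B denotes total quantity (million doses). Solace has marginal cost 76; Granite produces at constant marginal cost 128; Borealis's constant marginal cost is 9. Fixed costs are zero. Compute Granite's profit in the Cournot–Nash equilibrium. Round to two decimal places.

120.13

Solace's profit: π_S = (361 - 2Q)q_S - (76q_S). Setting ∂π_S/∂q_S = 0: 285 - 4q_S - 2(q_G + q_B) = 0.
Granite's first-order condition: 233 - 4q_G - 2(q_S + q_B) = 0.
Borealis's first-order condition: 352 - 4q_B - 2(q_S + q_G) = 0.
Summing all 3 equations gives 870 − 8Q = 0, hence Q = 435/4.
Back-substituting: q_S = (285 − 435/2)/2 = 135/4, q_G = (233 − 435/2)/2 = 31/4, q_B = (352 − 435/2)/2 = 269/4.
Price P = 361 - 2·(435/4) = 287/2.
Granite's profit: (287/2 - 128)·(31/4) = 961/8.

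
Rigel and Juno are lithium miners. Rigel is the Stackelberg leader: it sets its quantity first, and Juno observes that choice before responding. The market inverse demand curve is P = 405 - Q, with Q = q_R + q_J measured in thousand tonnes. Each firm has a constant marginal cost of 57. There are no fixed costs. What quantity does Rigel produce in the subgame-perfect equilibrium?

Solve by backward induction. Given q_R, the follower Juno maximises π_J = (405 - q_R - q_J)q_J - 57q_J.
Follower FOC: 348 - q_R - 2q_J = 0, so q_J(q_R) = (348 - q_R)/2.
Rigel substitutes q_J(q_R) into its own profit: π_R = q_R(405 - q_R - (348 - q_R)/2) - 57q_R = (231 - (1/2)q_R)q_R - 57q_R.
The leader's first-order condition 174 - q_R = 0 yields q_R = 174.
Then q_J = (348 - 174)/2 = 87.

174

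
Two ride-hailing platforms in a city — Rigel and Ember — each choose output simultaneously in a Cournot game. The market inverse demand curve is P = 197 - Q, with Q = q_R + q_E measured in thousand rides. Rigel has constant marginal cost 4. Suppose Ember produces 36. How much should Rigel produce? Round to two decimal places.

78.50

With the rival's output fixed at 36, Rigel's profit is π_R = (197 - 36 - q_R)q_R - (4q_R) = (161 - q_R)q_R - (4q_R).
∂π_R/∂q_R = 157 - 2q_R = 0, so q_R = 157/2.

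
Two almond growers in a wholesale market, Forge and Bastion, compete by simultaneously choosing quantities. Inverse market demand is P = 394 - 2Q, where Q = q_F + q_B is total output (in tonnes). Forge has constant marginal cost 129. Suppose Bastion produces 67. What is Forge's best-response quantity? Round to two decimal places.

32.75

With the rival's output fixed at 67, Forge's profit is π_F = (394 - 2·67 - 2q_F)q_F - (129q_F) = (260 - 2q_F)q_F - (129q_F).
∂π_F/∂q_F = 131 - 4q_F = 0, so q_F = 131/4.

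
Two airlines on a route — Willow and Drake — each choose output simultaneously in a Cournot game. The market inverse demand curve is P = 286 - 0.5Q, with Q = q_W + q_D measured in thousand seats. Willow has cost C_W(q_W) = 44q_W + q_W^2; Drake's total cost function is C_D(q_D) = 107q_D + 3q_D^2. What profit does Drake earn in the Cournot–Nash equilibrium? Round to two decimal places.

Willow's profit: π_W = (286 - 0.5Q)q_W - (44q_W + q_W²). Setting ∂π_W/∂q_W = 0: 242 - 3q_W - (1/2)(q_D) = 0.
Drake's first-order condition: 179 - 7q_D - (1/2)(q_W) = 0.
Rearranging gives the reaction functions q_W = (242 - (1/2)q_D)/3 and q_D = (179 - (1/2)q_W)/7.
Solving the pair: q_W = 77.3253, q_D = 1664/83.
Price P = 286 - (1/2)·97.3735 = 237.3133.
Drake's profit: 237.3133·(1664/83) - 107·(1664/83) - 3(1664/83)² = 1406.7551.

1406.76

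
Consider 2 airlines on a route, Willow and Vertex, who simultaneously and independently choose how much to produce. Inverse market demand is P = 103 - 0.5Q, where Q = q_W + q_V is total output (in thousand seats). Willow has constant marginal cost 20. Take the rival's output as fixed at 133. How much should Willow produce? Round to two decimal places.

With the rival's output fixed at 133, Willow's profit is π_W = (103 - (1/2)·133 - (1/2)q_W)q_W - (20q_W) = (73/2 - (1/2)q_W)q_W - (20q_W).
∂π_W/∂q_W = 33/2 - q_W = 0, so q_W = 33/2.

16.50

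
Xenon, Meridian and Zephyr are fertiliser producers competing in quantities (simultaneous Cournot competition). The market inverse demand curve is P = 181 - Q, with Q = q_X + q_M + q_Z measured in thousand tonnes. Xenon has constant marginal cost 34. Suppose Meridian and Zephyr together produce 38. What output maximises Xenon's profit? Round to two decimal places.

54.50

With rivals' combined output fixed at 38, Xenon's profit is π_X = (181 - 38 - q_X)q_X - (34q_X) = (143 - q_X)q_X - (34q_X).
∂π_X/∂q_X = 109 - 2q_X = 0, so q_X = 109/2.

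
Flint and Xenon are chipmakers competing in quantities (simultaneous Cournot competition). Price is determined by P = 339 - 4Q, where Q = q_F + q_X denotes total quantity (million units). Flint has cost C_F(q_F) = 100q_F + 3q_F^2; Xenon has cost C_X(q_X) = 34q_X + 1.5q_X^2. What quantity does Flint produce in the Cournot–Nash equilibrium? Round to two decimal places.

10.21

Flint's profit: π_F = (339 - 4Q)q_F - (100q_F + 3q_F²). Setting ∂π_F/∂q_F = 0: 239 - 14q_F - 4(q_X) = 0.
Xenon's profit: π_X = (339 - 4Q)q_X - (34q_X + (3/2)q_X²). Setting ∂π_X/∂q_X = 0: 305 - 11q_X - 4(q_F) = 0.
So q_F = (239 - 4q_X)/14 and q_X = (305 - 4q_F)/11.
Solving the pair: q_F = 1409/138, q_X = 1657/69.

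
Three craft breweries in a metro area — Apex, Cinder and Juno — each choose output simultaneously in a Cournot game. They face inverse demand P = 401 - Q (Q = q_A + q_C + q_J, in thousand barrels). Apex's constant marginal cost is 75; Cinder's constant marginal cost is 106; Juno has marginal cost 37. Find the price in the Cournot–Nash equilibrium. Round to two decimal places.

Apex's profit: π_A = (401 - Q)q_A - (75q_A). Setting ∂π_A/∂q_A = 0: 326 - 2q_A - (q_C + q_J) = 0.
Cinder's profit: π_C = (401 - Q)q_C - (106q_C). Setting ∂π_C/∂q_C = 0: 295 - 2q_C - (q_A + q_J) = 0.
Juno's first-order condition: 364 - 2q_J - (q_A + q_C) = 0.
Summing all 3 equations gives 985 − 4Q = 0, hence Q = 985/4.
Back-substituting: q_A = (326 − 985/4) = 319/4, q_C = (295 − 985/4) = 195/4, q_J = (364 − 985/4) = 471/4.
Total output Q = 985/4, so price P = 401 - 985/4 = 619/4.

154.75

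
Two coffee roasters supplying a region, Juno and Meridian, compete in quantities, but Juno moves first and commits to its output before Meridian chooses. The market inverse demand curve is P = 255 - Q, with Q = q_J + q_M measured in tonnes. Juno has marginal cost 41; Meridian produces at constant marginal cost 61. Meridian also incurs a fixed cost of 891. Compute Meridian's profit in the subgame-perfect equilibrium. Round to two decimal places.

The follower Meridian best-responds to any q_J: π_M = (255 - Q)q_M - 61q_M.
Setting the follower's marginal profit to zero, 194 - q_J - 2q_M = 0, i.e. q_M = (194 - q_J)/2.
The leader anticipates this reaction. Substituting into P = 255 - Q gives P = 158 - (1/2)q_J, so π_J = (158 - (1/2)q_J)q_J - 41q_J.
Leader FOC: 117 - q_J = 0, so q_J = 117.
Then q_M = (194 - 117)/2 = 77/2.
Price P = 255 - 311/2 = 199/2.
Meridian's profit: (199/2 - 61)·(77/2) - 891 = 591.2500.

591.25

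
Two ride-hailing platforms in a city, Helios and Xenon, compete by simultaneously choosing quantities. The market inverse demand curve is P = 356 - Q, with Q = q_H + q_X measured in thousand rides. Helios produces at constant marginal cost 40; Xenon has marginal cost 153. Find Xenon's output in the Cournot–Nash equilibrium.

30

Helios's profit: π_H = (356 - Q)q_H - (40q_H). Setting ∂π_H/∂q_H = 0: 316 - 2q_H - (q_X) = 0.
Xenon's profit: π_X = (356 - Q)q_X - (153q_X). Setting ∂π_X/∂q_X = 0: 203 - 2q_X - (q_H) = 0.
Rearranging gives the reaction functions q_H = (316 - q_X)/2 and q_X = (203 - q_H)/2.
Substituting one into the other gives q_H = 143 and q_X = 30.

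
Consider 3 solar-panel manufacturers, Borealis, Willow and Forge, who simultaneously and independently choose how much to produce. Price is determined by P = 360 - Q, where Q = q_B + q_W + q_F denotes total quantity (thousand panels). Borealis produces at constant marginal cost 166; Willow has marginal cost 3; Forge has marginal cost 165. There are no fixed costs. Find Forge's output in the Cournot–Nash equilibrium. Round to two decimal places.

Borealis's profit: π_B = (360 - Q)q_B - (166q_B). Setting ∂π_B/∂q_B = 0: 194 - 2q_B - (q_W + q_F) = 0.
Willow's first-order condition: 357 - 2q_W - (q_B + q_F) = 0.
Forge's profit: π_F = (360 - Q)q_F - (165q_F). Setting ∂π_F/∂q_F = 0: 195 - 2q_F - (q_B + q_W) = 0.
Adding the 3 first-order conditions: 746 − 4Q = 0, so Q = 373/2.
Back-substituting: q_B = (194 − 373/2) = 15/2, q_W = (357 − 373/2) = 341/2, q_F = (195 − 373/2) = 17/2.

8.50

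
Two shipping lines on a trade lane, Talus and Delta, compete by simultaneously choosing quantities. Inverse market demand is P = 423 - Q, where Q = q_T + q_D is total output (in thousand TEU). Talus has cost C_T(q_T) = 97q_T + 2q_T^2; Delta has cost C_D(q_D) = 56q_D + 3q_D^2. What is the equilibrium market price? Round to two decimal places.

335.40

Talus's profit: π_T = (423 - Q)q_T - (97q_T + 2q_T²). Setting ∂π_T/∂q_T = 0: 326 - 6q_T - (q_D) = 0.
Delta's profit: π_D = (423 - Q)q_D - (56q_D + 3q_D²). Setting ∂π_D/∂q_D = 0: 367 - 8q_D - (q_T) = 0.
Best responses: q_T = (326 - q_D)/6, q_D = (367 - q_T)/8.
Solving the pair: q_T = 47.6809, q_D = 1876/47.
Total output Q = 87.5957, so price P = 423 - 87.5957 = 335.4043.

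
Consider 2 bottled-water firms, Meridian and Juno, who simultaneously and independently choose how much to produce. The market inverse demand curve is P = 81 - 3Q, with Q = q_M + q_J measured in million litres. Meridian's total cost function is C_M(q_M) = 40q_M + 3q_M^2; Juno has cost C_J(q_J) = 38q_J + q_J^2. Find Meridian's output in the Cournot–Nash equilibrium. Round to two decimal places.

Meridian's profit: π_M = (81 - 3Q)q_M - (40q_M + 3q_M²). Setting ∂π_M/∂q_M = 0: 41 - 12q_M - 3(q_J) = 0.
Juno's profit: π_J = (81 - 3Q)q_J - (38q_J + q_J²). Setting ∂π_J/∂q_J = 0: 43 - 8q_J - 3(q_M) = 0.
So q_M = (41 - 3q_J)/12 and q_J = (43 - 3q_M)/8.
Substituting one into the other gives q_M = 199/87 and q_J = 131/29.

2.29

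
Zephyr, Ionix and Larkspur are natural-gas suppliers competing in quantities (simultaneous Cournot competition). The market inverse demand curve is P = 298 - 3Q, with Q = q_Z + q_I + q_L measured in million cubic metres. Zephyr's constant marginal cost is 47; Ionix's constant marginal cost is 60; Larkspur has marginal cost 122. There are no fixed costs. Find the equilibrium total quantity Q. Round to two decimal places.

Zephyr's profit: π_Z = (298 - 3Q)q_Z - (47q_Z). Setting ∂π_Z/∂q_Z = 0: 251 - 6q_Z - 3(q_I + q_L) = 0.
Ionix's profit: π_I = (298 - 3Q)q_I - (60q_I). Setting ∂π_I/∂q_I = 0: 238 - 6q_I - 3(q_Z + q_L) = 0.
Larkspur's profit: π_L = (298 - 3Q)q_L - (122q_L). Setting ∂π_L/∂q_L = 0: 176 - 6q_L - 3(q_Z + q_I) = 0.
Adding the 3 conditions: 665 − 6Q − 6Q = 0, i.e. Q = 665/12.
Back-substituting: q_Z = (251 − 665/4)/3 = 113/4, q_I = (238 − 665/4)/3 = 287/12, q_L = (176 − 665/4)/3 = 13/4.
Total output Q = 113/4 + 287/12 + 13/4 = 665/12.

55.42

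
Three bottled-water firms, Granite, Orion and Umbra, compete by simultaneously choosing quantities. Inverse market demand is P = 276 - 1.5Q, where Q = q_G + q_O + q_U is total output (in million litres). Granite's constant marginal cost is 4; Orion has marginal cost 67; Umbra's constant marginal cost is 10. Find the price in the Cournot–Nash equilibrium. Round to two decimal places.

89.25

Granite's profit: π_G = (276 - 1.5Q)q_G - (4q_G). Setting ∂π_G/∂q_G = 0: 272 - 3q_G - (3/2)(q_O + q_U) = 0.
Orion's profit: π_O = (276 - 1.5Q)q_O - (67q_O). Setting ∂π_O/∂q_O = 0: 209 - 3q_O - (3/2)(q_G + q_U) = 0.
Umbra's profit: π_U = (276 - 1.5Q)q_U - (10q_U). Setting ∂π_U/∂q_U = 0: 266 - 3q_U - (3/2)(q_G + q_O) = 0.
Summing all 3 equations gives 747 − 6Q = 0, hence Q = 249/2.
Back-substituting: q_G = (272 − 747/4)/(3/2) = 341/6, q_O = (209 − 747/4)/(3/2) = 89/6, q_U = (266 − 747/4)/(3/2) = 317/6.
Total output Q = 249/2, so price P = 276 - (3/2)·(249/2) = 357/4.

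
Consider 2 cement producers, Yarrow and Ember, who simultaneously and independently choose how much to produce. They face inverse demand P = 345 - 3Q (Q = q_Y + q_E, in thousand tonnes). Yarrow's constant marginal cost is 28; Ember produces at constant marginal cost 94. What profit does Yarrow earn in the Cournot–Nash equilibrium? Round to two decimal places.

5432.93

Yarrow's profit: π_Y = (345 - 3Q)q_Y - (28q_Y). Setting ∂π_Y/∂q_Y = 0: 317 - 6q_Y - 3(q_E) = 0.
Ember's first-order condition: 251 - 6q_E - 3(q_Y) = 0.
Best responses: q_Y = (317 - 3q_E)/6, q_E = (251 - 3q_Y)/6.
Substituting one into the other gives q_Y = 383/9 and q_E = 185/9.
Price P = 345 - 3·(568/9) = 467/3.
Yarrow's profit: (467/3 - 28)·(383/9) = 5432.9259.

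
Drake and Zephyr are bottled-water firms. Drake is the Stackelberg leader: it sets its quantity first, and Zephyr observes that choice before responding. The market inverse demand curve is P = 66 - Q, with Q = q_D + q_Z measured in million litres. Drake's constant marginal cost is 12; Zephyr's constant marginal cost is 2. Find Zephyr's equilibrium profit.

441

Solve by backward induction. Given q_D, the follower Zephyr maximises π_Z = (66 - q_D - q_Z)q_Z - 2q_Z.
∂π_Z/∂q_Z = 64 - q_D - 2q_Z = 0 gives the reaction function q_Z = (64 - q_D)/2.
The leader anticipates this reaction. Substituting into P = 66 - Q gives P = 34 - (1/2)q_D, so π_D = (34 - (1/2)q_D)q_D - 12q_D.
Maximising: ∂π_D/∂q_D = 22 - q_D = 0, giving q_D = 22.
Then q_Z = (64 - 22)/2 = 21.
Price P = 66 - 43 = 23.
Zephyr's profit: (23 - 2)·21 = 441.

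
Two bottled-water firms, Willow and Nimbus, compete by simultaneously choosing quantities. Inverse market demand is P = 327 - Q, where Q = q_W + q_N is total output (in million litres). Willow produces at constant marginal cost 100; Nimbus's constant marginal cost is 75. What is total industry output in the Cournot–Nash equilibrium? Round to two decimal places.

Willow's profit: π_W = (327 - Q)q_W - (100q_W). Setting ∂π_W/∂q_W = 0: 227 - 2q_W - (q_N) = 0.
Nimbus's profit: π_N = (327 - Q)q_N - (75q_N). Setting ∂π_N/∂q_N = 0: 252 - 2q_N - (q_W) = 0.
Best responses: q_W = (227 - q_N)/2, q_N = (252 - q_W)/2.
Substituting one into the other gives q_W = 202/3 and q_N = 277/3.
Total output Q = 202/3 + 277/3 = 479/3.

159.67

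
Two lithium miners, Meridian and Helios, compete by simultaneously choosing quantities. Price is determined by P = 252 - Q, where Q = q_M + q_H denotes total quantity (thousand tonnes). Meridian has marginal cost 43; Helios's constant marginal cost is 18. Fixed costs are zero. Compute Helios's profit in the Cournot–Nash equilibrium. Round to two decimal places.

7453.44

Meridian's profit: π_M = (252 - Q)q_M - (43q_M). Setting ∂π_M/∂q_M = 0: 209 - 2q_M - (q_H) = 0.
Helios's profit: π_H = (252 - Q)q_H - (18q_H). Setting ∂π_H/∂q_H = 0: 234 - 2q_H - (q_M) = 0.
So q_M = (209 - q_H)/2 and q_H = (234 - q_M)/2.
Substituting one into the other gives q_M = 184/3 and q_H = 259/3.
Price P = 252 - 443/3 = 313/3.
Helios's profit: (313/3 - 18)·(259/3) = 7453.4444.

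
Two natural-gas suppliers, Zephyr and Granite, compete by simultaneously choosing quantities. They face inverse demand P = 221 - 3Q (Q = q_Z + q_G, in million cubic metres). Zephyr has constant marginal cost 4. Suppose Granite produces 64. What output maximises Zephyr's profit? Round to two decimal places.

With the rival's output fixed at 64, Zephyr's profit is π_Z = (221 - 3·64 - 3q_Z)q_Z - (4q_Z) = (29 - 3q_Z)q_Z - (4q_Z).
∂π_Z/∂q_Z = 25 - 6q_Z = 0, so q_Z = 25/6.

4.17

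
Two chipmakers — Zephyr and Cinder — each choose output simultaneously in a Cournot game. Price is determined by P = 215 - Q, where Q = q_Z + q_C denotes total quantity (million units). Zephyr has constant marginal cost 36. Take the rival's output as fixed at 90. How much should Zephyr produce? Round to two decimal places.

With the rival's output fixed at 90, Zephyr's profit is π_Z = (215 - 90 - q_Z)q_Z - (36q_Z) = (125 - q_Z)q_Z - (36q_Z).
∂π_Z/∂q_Z = 89 - 2q_Z = 0, so q_Z = 89/2.

44.50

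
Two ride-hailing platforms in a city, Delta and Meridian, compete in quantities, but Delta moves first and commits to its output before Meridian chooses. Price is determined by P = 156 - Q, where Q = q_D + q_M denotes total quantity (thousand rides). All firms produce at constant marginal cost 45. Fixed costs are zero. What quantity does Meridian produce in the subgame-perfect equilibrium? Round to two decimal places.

27.75

Solve by backward induction. Given q_D, the follower Meridian maximises π_M = (156 - q_D - q_M)q_M - 45q_M.
Setting the follower's marginal profit to zero, 111 - q_D - 2q_M = 0, i.e. q_M = (111 - q_D)/2.
The leader anticipates this reaction. Substituting into P = 156 - Q gives P = 201/2 - (1/2)q_D, so π_D = (201/2 - (1/2)q_D)q_D - 45q_D.
Maximising: ∂π_D/∂q_D = 111/2 - q_D = 0, giving q_D = 111/2.
Then q_M = (111 - 111/2)/2 = 111/4.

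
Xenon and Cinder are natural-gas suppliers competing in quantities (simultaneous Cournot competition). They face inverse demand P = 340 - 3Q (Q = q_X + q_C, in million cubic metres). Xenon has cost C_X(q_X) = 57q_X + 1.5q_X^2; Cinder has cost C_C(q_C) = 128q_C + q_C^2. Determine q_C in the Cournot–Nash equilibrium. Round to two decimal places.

16.81

Xenon's profit: π_X = (340 - 3Q)q_X - (57q_X + (3/2)q_X²). Setting ∂π_X/∂q_X = 0: 283 - 9q_X - 3(q_C) = 0.
Cinder's profit: π_C = (340 - 3Q)q_C - (128q_C + q_C²). Setting ∂π_C/∂q_C = 0: 212 - 8q_C - 3(q_X) = 0.
Best responses: q_X = (283 - 3q_C)/9, q_C = (212 - 3q_X)/8.
Substituting one into the other gives q_X = 1628/63 and q_C = 353/21.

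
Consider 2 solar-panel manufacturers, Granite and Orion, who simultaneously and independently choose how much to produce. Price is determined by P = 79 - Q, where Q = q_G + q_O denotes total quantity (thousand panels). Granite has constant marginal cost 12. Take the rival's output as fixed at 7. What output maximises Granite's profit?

30

With the rival's output fixed at 7, Granite's profit is π_G = (79 - 7 - q_G)q_G - (12q_G) = (72 - q_G)q_G - (12q_G).
∂π_G/∂q_G = 60 - 2q_G = 0, so q_G = 30.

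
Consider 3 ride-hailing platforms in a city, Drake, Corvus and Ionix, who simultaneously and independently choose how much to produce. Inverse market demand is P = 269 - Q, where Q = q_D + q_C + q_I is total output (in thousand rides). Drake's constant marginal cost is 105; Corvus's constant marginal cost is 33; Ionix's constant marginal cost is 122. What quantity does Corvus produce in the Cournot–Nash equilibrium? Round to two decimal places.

99.25

Drake's profit: π_D = (269 - Q)q_D - (105q_D). Setting ∂π_D/∂q_D = 0: 164 - 2q_D - (q_C + q_I) = 0.
Corvus's first-order condition: 236 - 2q_C - (q_D + q_I) = 0.
Ionix's profit: π_I = (269 - Q)q_I - (122q_I). Setting ∂π_I/∂q_I = 0: 147 - 2q_I - (q_D + q_C) = 0.
Summing all 3 equations gives 547 − 4Q = 0, hence Q = 547/4.
Back-substituting: q_D = (164 − 547/4) = 109/4, q_C = (236 − 547/4) = 397/4, q_I = (147 − 547/4) = 41/4.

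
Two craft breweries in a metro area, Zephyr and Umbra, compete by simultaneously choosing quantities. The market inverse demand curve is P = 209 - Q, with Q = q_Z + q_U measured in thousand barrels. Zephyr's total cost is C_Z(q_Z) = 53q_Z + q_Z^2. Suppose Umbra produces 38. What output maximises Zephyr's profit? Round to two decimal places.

With the rival's output fixed at 38, Zephyr's profit is π_Z = (209 - 38 - q_Z)q_Z - (53q_Z + q_Z²) = (171 - q_Z)q_Z - (53q_Z + q_Z²).
∂π_Z/∂q_Z = 118 - 4q_Z = 0, so q_Z = 59/2.

29.50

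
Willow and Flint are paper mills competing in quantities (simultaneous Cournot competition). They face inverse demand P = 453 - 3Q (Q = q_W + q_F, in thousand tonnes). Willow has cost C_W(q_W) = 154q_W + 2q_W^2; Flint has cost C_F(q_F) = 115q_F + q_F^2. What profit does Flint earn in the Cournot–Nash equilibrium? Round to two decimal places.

Willow's profit: π_W = (453 - 3Q)q_W - (154q_W + 2q_W²). Setting ∂π_W/∂q_W = 0: 299 - 10q_W - 3(q_F) = 0.
Flint's first-order condition: 338 - 8q_F - 3(q_W) = 0.
Best responses: q_W = (299 - 3q_F)/10, q_F = (338 - 3q_W)/8.
Substituting one into the other gives q_W = 1378/71 and q_F = 34.9718.
Price P = 453 - 3·54.3803 = 289.8592.
Flint's profit: 289.8592·34.9718 - 115·34.9718 - 34.9718² = 4892.1159.

4892.12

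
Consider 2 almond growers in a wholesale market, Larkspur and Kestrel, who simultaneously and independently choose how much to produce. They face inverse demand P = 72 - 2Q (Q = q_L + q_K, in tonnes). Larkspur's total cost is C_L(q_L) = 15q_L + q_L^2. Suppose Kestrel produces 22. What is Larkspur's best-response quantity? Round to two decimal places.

With the rival's output fixed at 22, Larkspur's profit is π_L = (72 - 2·22 - 2q_L)q_L - (15q_L + q_L²) = (28 - 2q_L)q_L - (15q_L + q_L²).
∂π_L/∂q_L = 13 - 6q_L = 0, so q_L = 13/6.

2.17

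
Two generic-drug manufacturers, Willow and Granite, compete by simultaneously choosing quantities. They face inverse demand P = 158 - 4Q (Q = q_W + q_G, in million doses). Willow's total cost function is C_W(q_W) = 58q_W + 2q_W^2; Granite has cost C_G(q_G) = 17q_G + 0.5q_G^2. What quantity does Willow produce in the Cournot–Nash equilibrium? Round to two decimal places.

Willow's profit: π_W = (158 - 4Q)q_W - (58q_W + 2q_W²). Setting ∂π_W/∂q_W = 0: 100 - 12q_W - 4(q_G) = 0.
Granite's first-order condition: 141 - 9q_G - 4(q_W) = 0.
So q_W = (100 - 4q_G)/12 and q_G = (141 - 4q_W)/9.
Solving the pair: q_W = 84/23, q_G = 323/23.

3.65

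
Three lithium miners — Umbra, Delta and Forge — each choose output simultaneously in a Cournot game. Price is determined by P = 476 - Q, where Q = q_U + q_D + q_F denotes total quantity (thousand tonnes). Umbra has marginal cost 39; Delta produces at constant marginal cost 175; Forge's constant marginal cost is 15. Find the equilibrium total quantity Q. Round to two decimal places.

299.75

Umbra's profit: π_U = (476 - Q)q_U - (39q_U). Setting ∂π_U/∂q_U = 0: 437 - 2q_U - (q_D + q_F) = 0.
Delta's profit: π_D = (476 - Q)q_D - (175q_D). Setting ∂π_D/∂q_D = 0: 301 - 2q_D - (q_U + q_F) = 0.
Forge's profit: π_F = (476 - Q)q_F - (15q_F). Setting ∂π_F/∂q_F = 0: 461 - 2q_F - (q_U + q_D) = 0.
Adding the 3 first-order conditions: 1199 − 4Q = 0, so Q = 1199/4.
Back-substituting: q_U = (437 − 1199/4) = 549/4, q_D = (301 − 1199/4) = 5/4, q_F = (461 − 1199/4) = 645/4.
Total output Q = 549/4 + 5/4 + 645/4 = 1199/4.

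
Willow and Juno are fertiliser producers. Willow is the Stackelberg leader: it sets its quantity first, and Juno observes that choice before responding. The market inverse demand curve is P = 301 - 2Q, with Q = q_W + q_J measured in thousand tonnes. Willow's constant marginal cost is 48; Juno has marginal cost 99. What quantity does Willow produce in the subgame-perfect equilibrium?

The follower Juno best-responds to any q_W: π_J = (301 - 2Q)q_J - 99q_J.
Follower FOC: 202 - 2q_W - 4q_J = 0, so q_J(q_W) = (202 - 2q_W)/4.
Willow substitutes q_J(q_W) into its own profit: π_W = q_W(301 - 2q_W - (202 - 2q_W)/2) - 48q_W = (200 - q_W)q_W - 48q_W.
Maximising: ∂π_W/∂q_W = 152 - 2q_W = 0, giving q_W = 76.
Then q_J = (202 - 2·76)/4 = 25/2.

76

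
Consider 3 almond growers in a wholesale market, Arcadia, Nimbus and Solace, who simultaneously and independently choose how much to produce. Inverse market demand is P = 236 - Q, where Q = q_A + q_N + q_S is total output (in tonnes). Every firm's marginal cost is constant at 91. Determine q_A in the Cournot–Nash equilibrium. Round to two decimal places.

A representative firm's profit is π_i = q_i(236 - Q) - 91q_i.
Setting ∂π_i/∂q_i = 0 with rivals' quantities fixed: 145 - 2q_i - Σ_{j≠i} q_j = 0.
By symmetry each firm produces the same amount; substituting Σ_{j≠i} q_j = 2q_i yields q_i = 145/4.

36.25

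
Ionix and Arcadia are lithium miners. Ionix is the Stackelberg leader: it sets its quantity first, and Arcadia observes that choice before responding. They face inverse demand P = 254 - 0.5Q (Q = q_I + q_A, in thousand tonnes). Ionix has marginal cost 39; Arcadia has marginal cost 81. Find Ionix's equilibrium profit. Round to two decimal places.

The follower Arcadia best-responds to any q_I: π_A = (254 - 0.5Q)q_A - 81q_A.
∂π_A/∂q_A = 173 - (1/2)q_I - q_A = 0 gives the reaction function q_A = (173 - (1/2)q_I).
The leader anticipates this reaction. Substituting into P = 254 - 0.5Q gives P = 335/2 - (1/4)q_I, so π_I = (335/2 - (1/4)q_I)q_I - 39q_I.
Leader FOC: 257/2 - (1/2)q_I = 0, so q_I = 257.
Then q_A = (173 - (1/2)·257) = 89/2.
Price P = 254 - (1/2)·(603/2) = 413/4.
Ionix's profit: (413/4 - 39)·257 = 16512.2500.

16512.25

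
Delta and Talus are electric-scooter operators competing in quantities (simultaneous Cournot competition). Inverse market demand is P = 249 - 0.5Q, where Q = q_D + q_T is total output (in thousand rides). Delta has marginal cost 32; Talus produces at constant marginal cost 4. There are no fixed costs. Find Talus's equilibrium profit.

Delta's profit: π_D = (249 - 0.5Q)q_D - (32q_D). Setting ∂π_D/∂q_D = 0: 217 - q_D - (1/2)(q_T) = 0.
Talus's first-order condition: 245 - q_T - (1/2)(q_D) = 0.
Rearranging gives the reaction functions q_D = (217 - (1/2)q_T) and q_T = (245 - (1/2)q_D).
Substituting one into the other gives q_D = 126 and q_T = 182.
Price P = 249 - (1/2)·308 = 95.
Talus's profit: (95 - 4)·182 = 16562.

16562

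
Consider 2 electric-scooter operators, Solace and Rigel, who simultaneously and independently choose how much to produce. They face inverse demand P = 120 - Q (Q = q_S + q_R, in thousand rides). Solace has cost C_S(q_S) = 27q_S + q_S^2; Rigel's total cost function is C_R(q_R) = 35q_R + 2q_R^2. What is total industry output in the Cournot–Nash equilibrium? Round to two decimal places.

31.30

Solace's profit: π_S = (120 - Q)q_S - (27q_S + q_S²). Setting ∂π_S/∂q_S = 0: 93 - 4q_S - (q_R) = 0.
Rigel's first-order condition: 85 - 6q_R - (q_S) = 0.
Best responses: q_S = (93 - q_R)/4, q_R = (85 - q_S)/6.
Solving the pair: q_S = 473/23, q_R = 247/23.
Total output Q = 473/23 + 247/23 = 720/23.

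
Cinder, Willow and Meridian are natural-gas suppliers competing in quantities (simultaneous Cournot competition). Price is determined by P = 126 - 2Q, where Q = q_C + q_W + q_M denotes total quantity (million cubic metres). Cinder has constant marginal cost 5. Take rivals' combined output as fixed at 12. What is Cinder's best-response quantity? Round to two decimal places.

With rivals' combined output fixed at 12, Cinder's profit is π_C = (126 - 2·12 - 2q_C)q_C - (5q_C) = (102 - 2q_C)q_C - (5q_C).
∂π_C/∂q_C = 97 - 4q_C = 0, so q_C = 97/4.

24.25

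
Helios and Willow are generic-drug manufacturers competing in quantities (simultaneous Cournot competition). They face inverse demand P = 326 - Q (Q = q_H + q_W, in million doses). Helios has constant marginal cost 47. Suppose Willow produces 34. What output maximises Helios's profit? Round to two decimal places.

With the rival's output fixed at 34, Helios's profit is π_H = (326 - 34 - q_H)q_H - (47q_H) = (292 - q_H)q_H - (47q_H).
∂π_H/∂q_H = 245 - 2q_H = 0, so q_H = 245/2.

122.50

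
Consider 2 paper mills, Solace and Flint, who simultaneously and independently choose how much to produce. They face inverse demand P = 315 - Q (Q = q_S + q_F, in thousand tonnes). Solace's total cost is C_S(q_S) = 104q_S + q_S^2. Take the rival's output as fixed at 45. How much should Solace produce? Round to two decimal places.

41.50

With the rival's output fixed at 45, Solace's profit is π_S = (315 - 45 - q_S)q_S - (104q_S + q_S²) = (270 - q_S)q_S - (104q_S + q_S²).
∂π_S/∂q_S = 166 - 4q_S = 0, so q_S = 83/2.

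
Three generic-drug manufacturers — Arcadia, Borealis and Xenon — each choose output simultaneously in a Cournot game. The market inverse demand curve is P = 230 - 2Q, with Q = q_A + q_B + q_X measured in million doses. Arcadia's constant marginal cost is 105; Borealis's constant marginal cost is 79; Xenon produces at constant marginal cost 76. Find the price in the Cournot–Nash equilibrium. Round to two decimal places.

Arcadia's profit: π_A = (230 - 2Q)q_A - (105q_A). Setting ∂π_A/∂q_A = 0: 125 - 4q_A - 2(q_B + q_X) = 0.
Borealis's first-order condition: 151 - 4q_B - 2(q_A + q_X) = 0.
Xenon's first-order condition: 154 - 4q_X - 2(q_A + q_B) = 0.
Adding the 3 first-order conditions: 430 − 8Q = 0, so Q = 215/4.
Back-substituting: q_A = (125 − 215/2)/2 = 35/4, q_B = (151 − 215/2)/2 = 87/4, q_X = (154 − 215/2)/2 = 93/4.
Total output Q = 215/4, so price P = 230 - 2·(215/4) = 245/2.

122.50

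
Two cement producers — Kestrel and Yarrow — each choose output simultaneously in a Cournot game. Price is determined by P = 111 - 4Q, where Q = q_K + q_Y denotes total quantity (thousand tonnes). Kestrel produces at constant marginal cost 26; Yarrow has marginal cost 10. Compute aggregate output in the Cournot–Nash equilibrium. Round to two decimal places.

Kestrel's profit: π_K = (111 - 4Q)q_K - (26q_K). Setting ∂π_K/∂q_K = 0: 85 - 8q_K - 4(q_Y) = 0.
Yarrow's profit: π_Y = (111 - 4Q)q_Y - (10q_Y). Setting ∂π_Y/∂q_Y = 0: 101 - 8q_Y - 4(q_K) = 0.
So q_K = (85 - 4q_Y)/8 and q_Y = (101 - 4q_K)/8.
Solving the pair: q_K = 23/4, q_Y = 39/4.
Total output Q = 23/4 + 39/4 = 31/2.

15.50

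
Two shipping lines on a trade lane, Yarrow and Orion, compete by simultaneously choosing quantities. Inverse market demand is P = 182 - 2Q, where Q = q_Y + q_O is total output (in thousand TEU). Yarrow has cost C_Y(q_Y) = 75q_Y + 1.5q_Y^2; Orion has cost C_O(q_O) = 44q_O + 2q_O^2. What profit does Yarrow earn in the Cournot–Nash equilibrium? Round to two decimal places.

Yarrow's profit: π_Y = (182 - 2Q)q_Y - (75q_Y + (3/2)q_Y²). Setting ∂π_Y/∂q_Y = 0: 107 - 7q_Y - 2(q_O) = 0.
Orion's profit: π_O = (182 - 2Q)q_O - (44q_O + 2q_O²). Setting ∂π_O/∂q_O = 0: 138 - 8q_O - 2(q_Y) = 0.
So q_Y = (107 - 2q_O)/7 and q_O = (138 - 2q_Y)/8.
Substituting one into the other gives q_Y = 145/13 and q_O = 188/13.
Price P = 182 - 2·(333/13) = 1700/13.
Yarrow's profit: (1700/13)·(145/13) - 75·(145/13) - (3/2)(145/13)² = 435.4290.

435.43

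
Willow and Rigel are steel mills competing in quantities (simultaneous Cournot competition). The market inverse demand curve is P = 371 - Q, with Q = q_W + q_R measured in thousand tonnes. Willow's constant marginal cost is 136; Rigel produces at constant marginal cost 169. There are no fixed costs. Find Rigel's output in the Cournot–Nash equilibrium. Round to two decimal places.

56.33

Willow's profit: π_W = (371 - Q)q_W - (136q_W). Setting ∂π_W/∂q_W = 0: 235 - 2q_W - (q_R) = 0.
Rigel's profit: π_R = (371 - Q)q_R - (169q_R). Setting ∂π_R/∂q_R = 0: 202 - 2q_R - (q_W) = 0.
So q_W = (235 - q_R)/2 and q_R = (202 - q_W)/2.
Solving the pair: q_W = 268/3, q_R = 169/3.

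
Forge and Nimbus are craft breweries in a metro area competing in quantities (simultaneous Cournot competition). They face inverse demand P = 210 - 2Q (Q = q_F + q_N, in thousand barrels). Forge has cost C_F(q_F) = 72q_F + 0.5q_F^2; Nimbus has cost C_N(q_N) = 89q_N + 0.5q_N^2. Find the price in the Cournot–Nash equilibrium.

136

Forge's profit: π_F = (210 - 2Q)q_F - (72q_F + (1/2)q_F²). Setting ∂π_F/∂q_F = 0: 138 - 5q_F - 2(q_N) = 0.
Nimbus's profit: π_N = (210 - 2Q)q_N - (89q_N + (1/2)q_N²). Setting ∂π_N/∂q_N = 0: 121 - 5q_N - 2(q_F) = 0.
So q_F = (138 - 2q_N)/5 and q_N = (121 - 2q_F)/5.
Solving the pair: q_F = 64/3, q_N = 47/3.
Total output Q = 37, so price P = 210 - 2·37 = 136.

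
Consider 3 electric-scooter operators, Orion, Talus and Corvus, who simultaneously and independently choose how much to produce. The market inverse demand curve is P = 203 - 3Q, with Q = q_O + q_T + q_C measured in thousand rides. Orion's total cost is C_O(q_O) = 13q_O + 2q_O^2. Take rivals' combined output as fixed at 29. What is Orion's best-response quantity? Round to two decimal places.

With rivals' combined output fixed at 29, Orion's profit is π_O = (203 - 3·29 - 3q_O)q_O - (13q_O + 2q_O²) = (116 - 3q_O)q_O - (13q_O + 2q_O²).
∂π_O/∂q_O = 103 - 10q_O = 0, so q_O = 103/10.

10.30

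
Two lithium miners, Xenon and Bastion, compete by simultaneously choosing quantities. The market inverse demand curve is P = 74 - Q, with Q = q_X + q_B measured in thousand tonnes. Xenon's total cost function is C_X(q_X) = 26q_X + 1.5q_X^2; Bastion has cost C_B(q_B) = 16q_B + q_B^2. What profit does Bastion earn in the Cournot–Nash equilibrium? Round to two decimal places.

Xenon's profit: π_X = (74 - Q)q_X - (26q_X + (3/2)q_X²). Setting ∂π_X/∂q_X = 0: 48 - 5q_X - (q_B) = 0.
Bastion's profit: π_B = (74 - Q)q_B - (16q_B + q_B²). Setting ∂π_B/∂q_B = 0: 58 - 4q_B - (q_X) = 0.
Rearranging gives the reaction functions q_X = (48 - q_B)/5 and q_B = (58 - q_X)/4.
Solving the pair: q_X = 134/19, q_B = 242/19.
Price P = 74 - 376/19 = 1030/19.
Bastion's profit: (1030/19)·(242/19) - 16·(242/19) - (242/19)² = 324.4543.

324.45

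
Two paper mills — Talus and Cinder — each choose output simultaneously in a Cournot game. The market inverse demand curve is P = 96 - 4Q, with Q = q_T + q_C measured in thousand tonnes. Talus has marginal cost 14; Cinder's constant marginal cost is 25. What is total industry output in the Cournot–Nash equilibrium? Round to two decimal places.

12.75

Talus's profit: π_T = (96 - 4Q)q_T - (14q_T). Setting ∂π_T/∂q_T = 0: 82 - 8q_T - 4(q_C) = 0.
Cinder's profit: π_C = (96 - 4Q)q_C - (25q_C). Setting ∂π_C/∂q_C = 0: 71 - 8q_C - 4(q_T) = 0.
Rearranging gives the reaction functions q_T = (82 - 4q_C)/8 and q_C = (71 - 4q_T)/8.
Substituting one into the other gives q_T = 31/4 and q_C = 5.
Total output Q = 31/4 + 5 = 51/4.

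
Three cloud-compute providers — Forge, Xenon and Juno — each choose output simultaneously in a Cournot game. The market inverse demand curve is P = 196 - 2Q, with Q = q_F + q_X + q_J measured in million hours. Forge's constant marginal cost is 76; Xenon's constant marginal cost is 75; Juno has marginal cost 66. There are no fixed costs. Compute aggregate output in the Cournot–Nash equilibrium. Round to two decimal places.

46.38

Forge's profit: π_F = (196 - 2Q)q_F - (76q_F). Setting ∂π_F/∂q_F = 0: 120 - 4q_F - 2(q_X + q_J) = 0.
Xenon's profit: π_X = (196 - 2Q)q_X - (75q_X). Setting ∂π_X/∂q_X = 0: 121 - 4q_X - 2(q_F + q_J) = 0.
Juno's first-order condition: 130 - 4q_J - 2(q_F + q_X) = 0.
Summing all 3 equations gives 371 − 8Q = 0, hence Q = 371/8.
Back-substituting: q_F = (120 − 371/4)/2 = 109/8, q_X = (121 − 371/4)/2 = 113/8, q_J = (130 − 371/4)/2 = 149/8.
Total output Q = 109/8 + 113/8 + 149/8 = 371/8.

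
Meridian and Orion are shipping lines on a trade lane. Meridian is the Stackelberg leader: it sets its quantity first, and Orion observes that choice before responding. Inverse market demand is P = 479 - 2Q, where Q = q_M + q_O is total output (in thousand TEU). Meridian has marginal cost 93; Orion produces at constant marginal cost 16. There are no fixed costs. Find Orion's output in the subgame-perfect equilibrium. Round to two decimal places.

77.13

The follower Orion best-responds to any q_M: π_O = (479 - 2Q)q_O - 16q_O.
∂π_O/∂q_O = 463 - 2q_M - 4q_O = 0 gives the reaction function q_O = (463 - 2q_M)/4.
The leader anticipates this reaction. Substituting into P = 479 - 2Q gives P = 495/2 - q_M, so π_M = (495/2 - q_M)q_M - 93q_M.
Maximising: ∂π_M/∂q_M = 309/2 - 2q_M = 0, giving q_M = 309/4.
Then q_O = (463 - 2·(309/4))/4 = 617/8.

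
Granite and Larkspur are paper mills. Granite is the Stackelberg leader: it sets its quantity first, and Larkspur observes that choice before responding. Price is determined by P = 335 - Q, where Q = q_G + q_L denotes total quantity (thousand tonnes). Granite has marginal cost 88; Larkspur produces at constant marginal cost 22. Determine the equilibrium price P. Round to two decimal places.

Solve by backward induction. Given q_G, the follower Larkspur maximises π_L = (335 - q_G - q_L)q_L - 22q_L.
Setting the follower's marginal profit to zero, 313 - q_G - 2q_L = 0, i.e. q_L = (313 - q_G)/2.
Granite substitutes q_L(q_G) into its own profit: π_G = q_G(335 - q_G - (313 - q_G)/2) - 88q_G = (357/2 - (1/2)q_G)q_G - 88q_G.
The leader's first-order condition 181/2 - q_G = 0 yields q_G = 181/2.
Then q_L = (313 - 181/2)/2 = 445/4.
Total output Q = 807/4, so price P = 335 - 807/4 = 533/4.

133.25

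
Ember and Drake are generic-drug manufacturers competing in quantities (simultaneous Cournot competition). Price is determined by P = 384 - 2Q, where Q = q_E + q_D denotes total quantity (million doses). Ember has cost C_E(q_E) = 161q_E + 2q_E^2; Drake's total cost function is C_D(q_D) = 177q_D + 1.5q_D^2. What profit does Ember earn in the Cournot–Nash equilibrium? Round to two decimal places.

Ember's profit: π_E = (384 - 2Q)q_E - (161q_E + 2q_E²). Setting ∂π_E/∂q_E = 0: 223 - 8q_E - 2(q_D) = 0.
Drake's first-order condition: 207 - 7q_D - 2(q_E) = 0.
Best responses: q_E = (223 - 2q_D)/8, q_D = (207 - 2q_E)/7.
Solving the pair: q_E = 1147/52, q_D = 605/26.
Price P = 384 - 2·45.3269 = 293.3462.
Ember's profit: 293.3462·(1147/52) - 161·(1147/52) - 2(1147/52)² = 1946.1672.

1946.17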